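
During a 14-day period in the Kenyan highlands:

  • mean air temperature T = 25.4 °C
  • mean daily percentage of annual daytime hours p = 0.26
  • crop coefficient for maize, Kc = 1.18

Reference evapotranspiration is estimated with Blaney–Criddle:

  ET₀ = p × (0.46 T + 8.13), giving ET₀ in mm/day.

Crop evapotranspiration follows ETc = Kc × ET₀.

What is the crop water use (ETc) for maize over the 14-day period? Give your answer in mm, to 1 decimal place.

85.1 mm

ET₀ = 0.26 × (0.46 × 25.4 + 8.13) = 0.26 × 19.814 = 5.1516 mm/d
ETc = Kc × ET₀ = 1.18 × 5.1516 = 6.0789 mm/d
Over 14 days: 6.0789 × 14 = 85.105 mm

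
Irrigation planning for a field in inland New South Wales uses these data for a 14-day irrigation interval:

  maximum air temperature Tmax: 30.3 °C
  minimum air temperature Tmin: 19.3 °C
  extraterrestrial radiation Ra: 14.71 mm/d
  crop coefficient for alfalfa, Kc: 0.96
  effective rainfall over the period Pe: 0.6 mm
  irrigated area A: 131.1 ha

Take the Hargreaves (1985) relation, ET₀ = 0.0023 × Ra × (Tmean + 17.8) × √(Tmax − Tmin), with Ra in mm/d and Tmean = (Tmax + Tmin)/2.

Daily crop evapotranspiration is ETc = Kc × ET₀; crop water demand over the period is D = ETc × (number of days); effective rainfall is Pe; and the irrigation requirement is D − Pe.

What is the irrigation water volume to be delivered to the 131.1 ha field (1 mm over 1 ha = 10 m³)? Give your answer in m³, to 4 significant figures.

83440 m³

Tmean = (30.3 + 19.3)/2 = 24.80 °C
ET₀ = 0.0023 × 14.71 × (24.80 + 17.8) × √11.0 = 0.0023 × 14.71 × 42.60 × 3.3166 = 4.7802 mm/d
ETc = Kc × ET₀ = 0.96 × 4.7802 = 4.5890 mm/d
Crop demand D = ETc × 14 d = 4.5890 × 14 = 64.246 mm
D − Pe = 64.246 − 0.6 = 63.646 mm
Volume = 63.646 mm × 131.1 ha × 10 = 83439.9 m³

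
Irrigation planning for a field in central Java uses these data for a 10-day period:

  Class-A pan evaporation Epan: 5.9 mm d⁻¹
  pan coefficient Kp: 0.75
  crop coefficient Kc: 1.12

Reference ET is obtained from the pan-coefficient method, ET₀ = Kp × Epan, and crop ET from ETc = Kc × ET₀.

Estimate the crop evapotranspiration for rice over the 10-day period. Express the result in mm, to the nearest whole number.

ET₀ = 0.75 × 5.9 = 4.4250 mm/d
ETc = Kc × ET₀ = 1.12 × 4.4250 = 4.9560 mm/d
Over 10 days: 4.9560 × 10 = 49.560 mm

50 mm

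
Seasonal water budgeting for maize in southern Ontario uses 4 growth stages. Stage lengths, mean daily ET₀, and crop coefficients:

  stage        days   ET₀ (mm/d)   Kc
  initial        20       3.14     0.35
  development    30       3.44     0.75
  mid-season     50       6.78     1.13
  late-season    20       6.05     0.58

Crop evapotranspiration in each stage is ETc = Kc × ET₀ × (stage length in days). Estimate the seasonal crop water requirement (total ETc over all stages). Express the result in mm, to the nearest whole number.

553 mm

initial: 0.35 × 3.14 × 20 = 21.98 mm
development: 0.75 × 3.44 × 30 = 77.40 mm
mid-season: 1.13 × 6.78 × 50 = 383.07 mm
late-season: 0.58 × 6.05 × 20 = 70.18 mm
Seasonal total = 552.63 mm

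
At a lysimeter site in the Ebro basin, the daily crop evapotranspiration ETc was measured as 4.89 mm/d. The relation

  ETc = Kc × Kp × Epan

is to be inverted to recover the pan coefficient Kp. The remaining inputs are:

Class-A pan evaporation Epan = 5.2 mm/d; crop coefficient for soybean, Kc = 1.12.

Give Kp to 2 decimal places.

ETc = Kc × Kp × Epan  ⇒  Kp = ETc / (Kc × Epan)
Kp = 4.89 / (1.12 × 5.2) = 4.89 / 5.824 = 0.8396

0.84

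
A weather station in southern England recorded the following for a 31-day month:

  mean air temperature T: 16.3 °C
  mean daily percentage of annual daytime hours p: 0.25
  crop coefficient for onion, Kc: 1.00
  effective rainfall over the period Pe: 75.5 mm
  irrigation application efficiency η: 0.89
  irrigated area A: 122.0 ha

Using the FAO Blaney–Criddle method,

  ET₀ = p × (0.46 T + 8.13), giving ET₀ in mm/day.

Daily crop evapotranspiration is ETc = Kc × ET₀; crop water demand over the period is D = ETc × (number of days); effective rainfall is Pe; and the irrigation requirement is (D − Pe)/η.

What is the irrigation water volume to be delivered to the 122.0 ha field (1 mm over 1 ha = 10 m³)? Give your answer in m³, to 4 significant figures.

ET₀ = 0.25 × (0.46 × 16.3 + 8.13) = 0.25 × 15.628 = 3.9070 mm/d
ETc = Kc × ET₀ = 1.00 × 3.9070 = 3.9070 mm/d
Crop demand D = ETc × 31 d = 3.9070 × 31 = 121.117 mm
D − Pe = 121.117 − 75.5 = 45.617 mm
Gross irrigation = 45.617 / 0.89 = 51.255 mm
Volume = 51.255 mm × 122.0 ha × 10 = 62531.1 m³

62530 m³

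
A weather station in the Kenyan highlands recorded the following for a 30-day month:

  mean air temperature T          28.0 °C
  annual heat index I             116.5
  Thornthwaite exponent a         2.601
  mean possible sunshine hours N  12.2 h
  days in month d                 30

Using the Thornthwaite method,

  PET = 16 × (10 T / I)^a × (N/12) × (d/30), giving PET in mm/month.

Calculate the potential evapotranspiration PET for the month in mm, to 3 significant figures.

159 mm

10T/I = 10 × 28.0 / 116.5 = 2.4034
(10T/I)^a = 2.4034^2.601 = 9.7843
Uncorrected PET = 16 × 9.7843 = 156.549 mm
Correction = (N/12)(d/30) = (12.2/12)(30/30) = 1.0167
PET = 156.549 × 1.0167 = 159.163 mm/month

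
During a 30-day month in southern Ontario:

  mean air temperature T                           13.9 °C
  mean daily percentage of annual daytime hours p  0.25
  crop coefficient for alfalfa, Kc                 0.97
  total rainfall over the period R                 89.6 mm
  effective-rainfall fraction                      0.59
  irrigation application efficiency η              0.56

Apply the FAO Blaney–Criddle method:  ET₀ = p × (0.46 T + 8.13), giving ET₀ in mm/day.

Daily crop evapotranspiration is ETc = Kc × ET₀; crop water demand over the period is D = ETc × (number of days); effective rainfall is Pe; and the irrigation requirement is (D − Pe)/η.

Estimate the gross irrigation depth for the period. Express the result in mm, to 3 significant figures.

ET₀ = 0.25 × (0.46 × 13.9 + 8.13) = 0.25 × 14.524 = 3.6310 mm/d
ETc = Kc × ET₀ = 0.97 × 3.6310 = 3.5221 mm/d
Crop demand D = ETc × 30 d = 3.5221 × 30 = 105.663 mm
Pe = 0.59 × 89.6 = 52.864 mm
D − Pe = 105.663 − 52.864 = 52.799 mm
Gross irrigation = 52.799 / 0.56 = 94.284 mm

94.3 mm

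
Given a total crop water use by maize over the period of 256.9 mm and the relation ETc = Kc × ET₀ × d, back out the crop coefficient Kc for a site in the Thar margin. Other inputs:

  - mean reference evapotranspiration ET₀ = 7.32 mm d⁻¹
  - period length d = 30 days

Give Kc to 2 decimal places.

ETc = Kc × ET₀ × d  ⇒  Kc = ETc / (ET₀ × d)
Kc = 256.9 / (7.32 × 30) = 256.9 / 219.60 = 1.1699

1.17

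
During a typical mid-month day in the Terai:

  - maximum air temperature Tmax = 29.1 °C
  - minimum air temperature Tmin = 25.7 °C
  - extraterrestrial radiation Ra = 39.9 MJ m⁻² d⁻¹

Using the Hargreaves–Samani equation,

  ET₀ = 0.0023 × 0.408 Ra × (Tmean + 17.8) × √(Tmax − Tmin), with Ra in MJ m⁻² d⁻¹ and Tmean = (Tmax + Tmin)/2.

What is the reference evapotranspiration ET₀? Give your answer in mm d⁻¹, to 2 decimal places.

3.12 mm d⁻¹

Tmean = (29.1 + 25.7)/2 = 27.40 °C
0.408 Ra = 0.408 × 39.9 = 16.2792 mm/d equivalent
ET₀ = 0.0023 × 16.2792 × (27.40 + 17.8) × √3.4 = 0.0023 × 16.2792 × 45.20 × 1.8439 = 3.1206 mm/d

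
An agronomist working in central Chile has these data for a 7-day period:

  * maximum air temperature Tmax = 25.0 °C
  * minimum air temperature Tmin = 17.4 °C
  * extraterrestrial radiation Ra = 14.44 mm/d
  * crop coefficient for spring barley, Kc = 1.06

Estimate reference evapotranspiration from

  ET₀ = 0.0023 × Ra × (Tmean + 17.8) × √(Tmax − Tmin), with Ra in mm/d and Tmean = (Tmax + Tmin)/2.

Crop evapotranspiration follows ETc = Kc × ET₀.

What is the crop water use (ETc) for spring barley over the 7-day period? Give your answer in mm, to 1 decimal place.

Tmean = (25.0 + 17.4)/2 = 21.20 °C
ET₀ = 0.0023 × 14.44 × (21.20 + 17.8) × √7.6 = 0.0023 × 14.44 × 39.00 × 2.7568 = 3.5708 mm/d
ETc = Kc × ET₀ = 1.06 × 3.5708 = 3.7850 mm/d
Over 7 days: 3.7850 × 7 = 26.495 mm

26.5 mm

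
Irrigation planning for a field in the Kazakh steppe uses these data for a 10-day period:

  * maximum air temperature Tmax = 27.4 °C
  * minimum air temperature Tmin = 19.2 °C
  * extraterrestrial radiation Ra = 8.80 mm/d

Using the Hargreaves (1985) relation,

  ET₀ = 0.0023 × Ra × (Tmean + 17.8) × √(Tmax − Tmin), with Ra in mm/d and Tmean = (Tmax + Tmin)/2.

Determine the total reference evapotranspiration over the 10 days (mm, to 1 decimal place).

23.8 mm

Tmean = (27.4 + 19.2)/2 = 23.30 °C
ET₀ = 0.0023 × 8.80 × (23.30 + 17.8) × √8.2 = 0.0023 × 8.80 × 41.10 × 2.8636 = 2.3821 mm/d
Over 10 days: 2.3821 × 10 = 23.821 mm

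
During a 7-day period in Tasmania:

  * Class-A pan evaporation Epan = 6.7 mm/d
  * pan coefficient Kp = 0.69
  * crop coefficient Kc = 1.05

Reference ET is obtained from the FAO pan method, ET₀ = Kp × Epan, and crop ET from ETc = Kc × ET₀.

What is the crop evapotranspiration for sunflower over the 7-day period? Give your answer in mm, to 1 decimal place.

ET₀ = 0.69 × 6.7 = 4.6230 mm/d
ETc = Kc × ET₀ = 1.05 × 4.6230 = 4.8542 mm/d
Over 7 days: 4.8542 × 7 = 33.979 mm

34.0 mm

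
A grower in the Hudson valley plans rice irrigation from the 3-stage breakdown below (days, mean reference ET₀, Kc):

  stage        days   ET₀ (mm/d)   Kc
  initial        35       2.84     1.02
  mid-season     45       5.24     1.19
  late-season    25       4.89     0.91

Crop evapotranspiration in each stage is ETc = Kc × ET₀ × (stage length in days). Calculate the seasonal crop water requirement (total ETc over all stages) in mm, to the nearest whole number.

initial: 1.02 × 2.84 × 35 = 101.39 mm
mid-season: 1.19 × 5.24 × 45 = 280.60 mm
late-season: 0.91 × 4.89 × 25 = 111.25 mm
Seasonal total = 493.24 mm

493 mm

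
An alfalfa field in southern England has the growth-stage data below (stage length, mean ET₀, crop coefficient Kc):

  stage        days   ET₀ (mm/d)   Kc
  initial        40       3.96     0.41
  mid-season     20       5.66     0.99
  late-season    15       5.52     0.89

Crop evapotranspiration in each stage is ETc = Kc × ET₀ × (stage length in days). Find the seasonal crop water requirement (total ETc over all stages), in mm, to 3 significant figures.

251 mm

initial: 0.41 × 3.96 × 40 = 64.94 mm
mid-season: 0.99 × 5.66 × 20 = 112.07 mm
late-season: 0.89 × 5.52 × 15 = 73.69 mm
Seasonal total = 250.70 mm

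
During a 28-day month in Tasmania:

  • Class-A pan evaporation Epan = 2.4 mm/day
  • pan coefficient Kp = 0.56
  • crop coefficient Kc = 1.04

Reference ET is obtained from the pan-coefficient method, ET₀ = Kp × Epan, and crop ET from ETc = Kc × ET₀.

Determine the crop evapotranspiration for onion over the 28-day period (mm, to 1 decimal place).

ET₀ = 0.56 × 2.4 = 1.3440 mm/d
ETc = Kc × ET₀ = 1.04 × 1.3440 = 1.3978 mm/d
Over 28 days: 1.3978 × 28 = 39.138 mm

39.1 mm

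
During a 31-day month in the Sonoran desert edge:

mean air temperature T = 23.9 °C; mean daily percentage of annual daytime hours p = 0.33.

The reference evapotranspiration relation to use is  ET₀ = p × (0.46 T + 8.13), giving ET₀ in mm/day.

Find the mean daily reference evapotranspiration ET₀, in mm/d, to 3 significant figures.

6.31 mm/d

ET₀ = 0.33 × (0.46 × 23.9 + 8.13) = 0.33 × 19.124 = 6.3109 mm/d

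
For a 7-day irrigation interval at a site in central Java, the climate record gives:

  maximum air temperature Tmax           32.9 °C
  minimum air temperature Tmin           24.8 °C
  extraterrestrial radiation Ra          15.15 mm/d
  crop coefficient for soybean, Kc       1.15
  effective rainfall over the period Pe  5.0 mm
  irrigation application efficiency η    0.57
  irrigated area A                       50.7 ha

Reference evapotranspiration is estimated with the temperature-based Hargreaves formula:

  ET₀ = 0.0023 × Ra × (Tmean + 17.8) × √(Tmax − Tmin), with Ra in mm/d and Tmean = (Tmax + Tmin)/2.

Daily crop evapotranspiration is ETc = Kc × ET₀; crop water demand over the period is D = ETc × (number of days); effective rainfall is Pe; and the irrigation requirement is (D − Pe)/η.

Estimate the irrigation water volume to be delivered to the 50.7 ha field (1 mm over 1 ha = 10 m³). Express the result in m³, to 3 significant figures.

Tmean = (32.9 + 24.8)/2 = 28.85 °C
ET₀ = 0.0023 × 15.15 × (28.85 + 17.8) × √8.1 = 0.0023 × 15.15 × 46.65 × 2.8460 = 4.6262 mm/d
ETc = Kc × ET₀ = 1.15 × 4.6262 = 5.3201 mm/d
Crop demand D = ETc × 7 d = 5.3201 × 7 = 37.241 mm
D − Pe = 37.241 − 5.0 = 32.241 mm
Gross irrigation = 32.241 / 0.57 = 56.563 mm
Volume = 56.563 mm × 50.7 ha × 10 = 28677.4 m³

28700 m³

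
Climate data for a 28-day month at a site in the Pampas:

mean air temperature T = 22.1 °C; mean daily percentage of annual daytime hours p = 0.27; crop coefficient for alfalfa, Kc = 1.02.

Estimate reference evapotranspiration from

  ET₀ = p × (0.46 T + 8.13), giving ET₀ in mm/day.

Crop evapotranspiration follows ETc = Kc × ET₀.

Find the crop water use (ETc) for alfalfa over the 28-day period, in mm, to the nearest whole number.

141 mm

ET₀ = 0.27 × (0.46 × 22.1 + 8.13) = 0.27 × 18.296 = 4.9399 mm/d
ETc = Kc × ET₀ = 1.02 × 4.9399 = 5.0387 mm/d
Over 28 days: 5.0387 × 28 = 141.084 mm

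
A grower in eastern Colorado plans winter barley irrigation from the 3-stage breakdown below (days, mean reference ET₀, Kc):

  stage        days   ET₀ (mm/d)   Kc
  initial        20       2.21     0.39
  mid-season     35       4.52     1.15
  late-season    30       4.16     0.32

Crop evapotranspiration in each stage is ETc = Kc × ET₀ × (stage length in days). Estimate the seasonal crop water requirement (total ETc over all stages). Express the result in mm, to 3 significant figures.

239 mm

initial: 0.39 × 2.21 × 20 = 17.24 mm
mid-season: 1.15 × 4.52 × 35 = 181.93 mm
late-season: 0.32 × 4.16 × 30 = 39.94 mm
Seasonal total = 239.11 mm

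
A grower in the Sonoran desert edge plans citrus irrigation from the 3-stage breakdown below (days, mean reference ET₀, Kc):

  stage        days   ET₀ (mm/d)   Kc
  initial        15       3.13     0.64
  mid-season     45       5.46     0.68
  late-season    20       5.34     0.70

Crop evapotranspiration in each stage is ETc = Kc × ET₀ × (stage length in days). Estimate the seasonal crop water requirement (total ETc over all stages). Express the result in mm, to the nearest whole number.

272 mm

initial: 0.64 × 3.13 × 15 = 30.05 mm
mid-season: 0.68 × 5.46 × 45 = 167.08 mm
late-season: 0.70 × 5.34 × 20 = 74.76 mm
Seasonal total = 271.89 mm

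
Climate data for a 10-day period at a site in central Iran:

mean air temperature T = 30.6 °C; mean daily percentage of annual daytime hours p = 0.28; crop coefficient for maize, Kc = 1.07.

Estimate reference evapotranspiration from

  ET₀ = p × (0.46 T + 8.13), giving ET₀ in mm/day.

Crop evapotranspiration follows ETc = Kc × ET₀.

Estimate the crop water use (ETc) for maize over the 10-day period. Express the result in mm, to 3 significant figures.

ET₀ = 0.28 × (0.46 × 30.6 + 8.13) = 0.28 × 22.206 = 6.2177 mm/d
ETc = Kc × ET₀ = 1.07 × 6.2177 = 6.6529 mm/d
Over 10 days: 6.6529 × 10 = 66.529 mm

66.5 mm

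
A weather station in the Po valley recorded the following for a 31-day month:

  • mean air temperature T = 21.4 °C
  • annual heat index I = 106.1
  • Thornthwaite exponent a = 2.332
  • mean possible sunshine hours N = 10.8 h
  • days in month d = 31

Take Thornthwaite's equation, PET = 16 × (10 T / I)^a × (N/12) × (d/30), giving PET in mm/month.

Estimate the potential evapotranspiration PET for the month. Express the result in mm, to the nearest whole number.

76 mm

10T/I = 10 × 21.4 / 106.1 = 2.0170
(10T/I)^a = 2.0170^2.332 = 5.1354
Uncorrected PET = 16 × 5.1354 = 82.166 mm
Correction = (N/12)(d/30) = (10.8/12)(31/30) = 0.9300
PET = 82.166 × 0.9300 = 76.414 mm/month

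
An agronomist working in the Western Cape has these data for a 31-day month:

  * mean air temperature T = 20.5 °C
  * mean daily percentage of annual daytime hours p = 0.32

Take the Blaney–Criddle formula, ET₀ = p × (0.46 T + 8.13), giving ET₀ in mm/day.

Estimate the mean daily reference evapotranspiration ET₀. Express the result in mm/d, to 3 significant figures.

5.62 mm/d

ET₀ = 0.32 × (0.46 × 20.5 + 8.13) = 0.32 × 17.560 = 5.6192 mm/d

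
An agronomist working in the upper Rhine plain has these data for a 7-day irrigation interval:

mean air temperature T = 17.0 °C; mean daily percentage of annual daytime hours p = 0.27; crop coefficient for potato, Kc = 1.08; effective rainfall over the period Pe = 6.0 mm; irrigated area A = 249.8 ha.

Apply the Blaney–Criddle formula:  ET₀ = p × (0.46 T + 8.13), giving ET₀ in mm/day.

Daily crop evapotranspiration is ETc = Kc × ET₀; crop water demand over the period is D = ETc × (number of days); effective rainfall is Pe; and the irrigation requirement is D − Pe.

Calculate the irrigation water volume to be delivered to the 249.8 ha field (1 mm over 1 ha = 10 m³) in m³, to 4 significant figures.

ET₀ = 0.27 × (0.46 × 17.0 + 8.13) = 0.27 × 15.950 = 4.3065 mm/d
ETc = Kc × ET₀ = 1.08 × 4.3065 = 4.6510 mm/d
Crop demand D = ETc × 7 d = 4.6510 × 7 = 32.557 mm
D − Pe = 32.557 − 6.0 = 26.557 mm
Volume = 26.557 mm × 249.8 ha × 10 = 66339.4 m³

66340 m³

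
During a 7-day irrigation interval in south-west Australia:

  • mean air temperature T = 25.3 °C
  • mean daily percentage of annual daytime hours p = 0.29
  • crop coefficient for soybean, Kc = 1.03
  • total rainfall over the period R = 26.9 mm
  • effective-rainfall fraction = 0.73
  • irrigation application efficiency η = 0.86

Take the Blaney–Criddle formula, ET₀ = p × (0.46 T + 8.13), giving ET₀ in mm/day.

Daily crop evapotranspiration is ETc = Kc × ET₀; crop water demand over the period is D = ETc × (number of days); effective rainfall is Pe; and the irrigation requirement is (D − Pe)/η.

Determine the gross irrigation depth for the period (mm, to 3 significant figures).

25.2 mm

ET₀ = 0.29 × (0.46 × 25.3 + 8.13) = 0.29 × 19.768 = 5.7327 mm/d
ETc = Kc × ET₀ = 1.03 × 5.7327 = 5.9047 mm/d
Crop demand D = ETc × 7 d = 5.9047 × 7 = 41.333 mm
Pe = 0.73 × 26.9 = 19.637 mm
D − Pe = 41.333 − 19.637 = 21.696 mm
Gross irrigation = 21.696 / 0.86 = 25.228 mm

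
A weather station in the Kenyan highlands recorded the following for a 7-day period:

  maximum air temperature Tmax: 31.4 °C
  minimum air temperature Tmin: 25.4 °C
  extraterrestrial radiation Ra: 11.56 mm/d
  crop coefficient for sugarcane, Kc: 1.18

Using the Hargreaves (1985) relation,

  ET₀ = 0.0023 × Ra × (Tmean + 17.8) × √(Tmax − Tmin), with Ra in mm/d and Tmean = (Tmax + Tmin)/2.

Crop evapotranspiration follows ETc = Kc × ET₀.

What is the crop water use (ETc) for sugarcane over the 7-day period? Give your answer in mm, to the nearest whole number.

25 mm

Tmean = (31.4 + 25.4)/2 = 28.40 °C
ET₀ = 0.0023 × 11.56 × (28.40 + 17.8) × √6.0 = 0.0023 × 11.56 × 46.20 × 2.4495 = 3.0089 mm/d
ETc = Kc × ET₀ = 1.18 × 3.0089 = 3.5505 mm/d
Over 7 days: 3.5505 × 7 = 24.854 mm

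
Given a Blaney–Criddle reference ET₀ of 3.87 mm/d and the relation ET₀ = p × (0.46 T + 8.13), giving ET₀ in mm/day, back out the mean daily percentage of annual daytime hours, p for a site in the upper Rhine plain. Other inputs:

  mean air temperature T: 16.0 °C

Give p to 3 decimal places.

p = ET₀ / (0.46 T + 8.13) = 3.87 / (0.46 × 16.0 + 8.13) = 3.87 / 15.490 = 0.2498

0.250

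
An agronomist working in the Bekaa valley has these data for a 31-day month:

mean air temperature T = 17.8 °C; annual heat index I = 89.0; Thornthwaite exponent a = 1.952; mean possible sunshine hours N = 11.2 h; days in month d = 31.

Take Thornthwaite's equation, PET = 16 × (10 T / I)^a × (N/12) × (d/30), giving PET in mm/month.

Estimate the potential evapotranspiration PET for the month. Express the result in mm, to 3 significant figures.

59.7 mm

10T/I = 10 × 17.8 / 89.0 = 2.0000
(10T/I)^a = 2.0000^1.952 = 3.8691
Uncorrected PET = 16 × 3.8691 = 61.906 mm
Correction = (N/12)(d/30) = (11.2/12)(31/30) = 0.9644
PET = 61.906 × 0.9644 = 59.702 mm/month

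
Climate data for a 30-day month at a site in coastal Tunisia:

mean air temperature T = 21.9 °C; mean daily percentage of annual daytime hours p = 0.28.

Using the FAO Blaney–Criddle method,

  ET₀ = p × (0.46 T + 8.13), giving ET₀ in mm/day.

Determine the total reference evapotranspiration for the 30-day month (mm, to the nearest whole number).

ET₀ = 0.28 × (0.46 × 21.9 + 8.13) = 0.28 × 18.204 = 5.0971 mm/d
Monthly total = 5.0971 × 30 = 152.913 mm

153 mm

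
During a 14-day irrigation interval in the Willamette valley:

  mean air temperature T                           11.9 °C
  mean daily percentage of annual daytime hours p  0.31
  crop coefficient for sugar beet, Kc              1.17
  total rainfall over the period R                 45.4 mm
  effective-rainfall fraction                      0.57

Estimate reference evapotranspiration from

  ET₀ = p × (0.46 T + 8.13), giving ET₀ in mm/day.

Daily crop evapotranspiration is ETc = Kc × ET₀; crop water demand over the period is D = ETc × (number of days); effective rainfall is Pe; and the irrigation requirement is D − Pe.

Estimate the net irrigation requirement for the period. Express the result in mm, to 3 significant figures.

43.2 mm

ET₀ = 0.31 × (0.46 × 11.9 + 8.13) = 0.31 × 13.604 = 4.2172 mm/d
ETc = Kc × ET₀ = 1.17 × 4.2172 = 4.9341 mm/d
Crop demand D = ETc × 14 d = 4.9341 × 14 = 69.077 mm
Pe = 0.57 × 45.4 = 25.878 mm
D − Pe = 69.077 − 25.878 = 43.199 mm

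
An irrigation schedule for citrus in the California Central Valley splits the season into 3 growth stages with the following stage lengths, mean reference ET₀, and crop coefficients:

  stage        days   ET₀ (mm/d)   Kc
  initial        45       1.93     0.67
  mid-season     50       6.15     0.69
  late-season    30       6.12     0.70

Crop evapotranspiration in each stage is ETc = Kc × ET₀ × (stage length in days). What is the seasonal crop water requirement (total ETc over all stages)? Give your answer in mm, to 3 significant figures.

initial: 0.67 × 1.93 × 45 = 58.19 mm
mid-season: 0.69 × 6.15 × 50 = 212.18 mm
late-season: 0.70 × 6.12 × 30 = 128.52 mm
Seasonal total = 398.89 mm

399 mm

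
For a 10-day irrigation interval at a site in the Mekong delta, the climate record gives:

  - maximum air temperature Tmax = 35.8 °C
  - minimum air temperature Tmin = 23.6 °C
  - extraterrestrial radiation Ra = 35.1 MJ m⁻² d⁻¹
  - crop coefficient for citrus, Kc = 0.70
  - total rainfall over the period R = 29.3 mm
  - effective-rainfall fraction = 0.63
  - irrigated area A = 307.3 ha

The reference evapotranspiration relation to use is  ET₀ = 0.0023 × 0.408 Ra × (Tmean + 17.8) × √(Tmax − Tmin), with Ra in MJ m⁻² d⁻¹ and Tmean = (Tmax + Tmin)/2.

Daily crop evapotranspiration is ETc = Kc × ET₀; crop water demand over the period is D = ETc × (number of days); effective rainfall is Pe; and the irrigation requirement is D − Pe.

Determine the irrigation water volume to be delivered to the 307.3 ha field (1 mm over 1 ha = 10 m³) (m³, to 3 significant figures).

Tmean = (35.8 + 23.6)/2 = 29.70 °C
0.408 Ra = 0.408 × 35.1 = 14.3208 mm/d equivalent
ET₀ = 0.0023 × 14.3208 × (29.70 + 17.8) × √12.2 = 0.0023 × 14.3208 × 47.50 × 3.4928 = 5.4647 mm/d
ETc = Kc × ET₀ = 0.70 × 5.4647 = 3.8253 mm/d
Crop demand D = ETc × 10 d = 3.8253 × 10 = 38.253 mm
Pe = 0.63 × 29.3 = 18.459 mm
D − Pe = 38.253 − 18.459 = 19.794 mm
Volume = 19.794 mm × 307.3 ha × 10 = 60827.0 m³

60800 m³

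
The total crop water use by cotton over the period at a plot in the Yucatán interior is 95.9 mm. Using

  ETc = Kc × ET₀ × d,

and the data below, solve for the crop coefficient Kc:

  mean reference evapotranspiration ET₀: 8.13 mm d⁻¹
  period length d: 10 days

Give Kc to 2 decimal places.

ETc = Kc × ET₀ × d  ⇒  Kc = ETc / (ET₀ × d)
Kc = 95.9 / (8.13 × 10) = 95.9 / 81.30 = 1.1796

1.18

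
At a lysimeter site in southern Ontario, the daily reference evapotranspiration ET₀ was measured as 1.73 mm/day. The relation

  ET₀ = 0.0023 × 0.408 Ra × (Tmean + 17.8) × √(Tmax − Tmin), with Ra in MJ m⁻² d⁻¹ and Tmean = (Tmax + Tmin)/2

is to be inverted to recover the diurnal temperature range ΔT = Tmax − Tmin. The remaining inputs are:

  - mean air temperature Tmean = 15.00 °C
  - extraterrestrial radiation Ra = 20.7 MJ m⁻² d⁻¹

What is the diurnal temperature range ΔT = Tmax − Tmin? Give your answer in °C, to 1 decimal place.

7.4 °C

√ΔT = ET₀ / [0.0023 × 0.408 × Ra × (Tmean+17.8)] = 1.73 / (0.0023 × 8.4456 × 32.80) = 2.7153
ΔT = 2.7153² = 7.373 °C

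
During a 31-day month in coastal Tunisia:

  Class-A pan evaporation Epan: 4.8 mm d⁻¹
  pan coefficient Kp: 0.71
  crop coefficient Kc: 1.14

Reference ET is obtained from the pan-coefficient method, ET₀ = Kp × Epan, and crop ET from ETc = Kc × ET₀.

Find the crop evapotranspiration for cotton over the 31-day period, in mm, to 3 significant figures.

ET₀ = 0.71 × 4.8 = 3.4080 mm/d
ETc = Kc × ET₀ = 1.14 × 3.4080 = 3.8851 mm/d
Over 31 days: 3.8851 × 31 = 120.438 mm

120 mm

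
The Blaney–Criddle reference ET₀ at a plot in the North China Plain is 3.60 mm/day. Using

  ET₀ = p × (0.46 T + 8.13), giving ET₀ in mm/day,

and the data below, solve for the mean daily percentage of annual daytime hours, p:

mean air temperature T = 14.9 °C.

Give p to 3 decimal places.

p = ET₀ / (0.46 T + 8.13) = 3.60 / (0.46 × 14.9 + 8.13) = 3.60 / 14.984 = 0.2403

0.240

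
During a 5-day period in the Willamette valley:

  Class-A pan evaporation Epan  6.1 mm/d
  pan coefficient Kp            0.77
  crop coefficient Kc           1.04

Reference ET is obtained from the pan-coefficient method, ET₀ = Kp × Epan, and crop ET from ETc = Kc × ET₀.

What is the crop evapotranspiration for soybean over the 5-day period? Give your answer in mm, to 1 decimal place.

ET₀ = 0.77 × 6.1 = 4.6970 mm/d
ETc = Kc × ET₀ = 1.04 × 4.6970 = 4.8849 mm/d
Over 5 days: 4.8849 × 5 = 24.425 mm

24.4 mm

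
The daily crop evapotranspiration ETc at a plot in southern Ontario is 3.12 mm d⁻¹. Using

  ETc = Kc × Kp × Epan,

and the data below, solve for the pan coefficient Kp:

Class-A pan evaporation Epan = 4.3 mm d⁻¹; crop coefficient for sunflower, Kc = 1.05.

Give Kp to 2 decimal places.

ETc = Kc × Kp × Epan  ⇒  Kp = ETc / (Kc × Epan)
Kp = 3.12 / (1.05 × 4.3) = 3.12 / 4.515 = 0.6910

0.69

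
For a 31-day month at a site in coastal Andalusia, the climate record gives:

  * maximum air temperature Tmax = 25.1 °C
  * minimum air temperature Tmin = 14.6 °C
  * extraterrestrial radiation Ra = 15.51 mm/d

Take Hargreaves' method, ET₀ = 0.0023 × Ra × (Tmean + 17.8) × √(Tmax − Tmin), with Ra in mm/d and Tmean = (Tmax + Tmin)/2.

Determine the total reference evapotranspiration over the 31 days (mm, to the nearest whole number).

Tmean = (25.1 + 14.6)/2 = 19.85 °C
ET₀ = 0.0023 × 15.51 × (19.85 + 17.8) × √10.5 = 0.0023 × 15.51 × 37.65 × 3.2404 = 4.3521 mm/d
Over 31 days: 4.3521 × 31 = 134.915 mm

135 mm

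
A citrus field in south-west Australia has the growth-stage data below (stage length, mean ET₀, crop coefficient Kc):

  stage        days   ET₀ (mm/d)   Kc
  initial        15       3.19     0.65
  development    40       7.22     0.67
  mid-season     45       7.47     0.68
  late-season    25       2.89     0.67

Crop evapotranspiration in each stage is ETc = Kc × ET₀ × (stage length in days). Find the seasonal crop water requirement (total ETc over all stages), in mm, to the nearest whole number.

502 mm

initial: 0.65 × 3.19 × 15 = 31.10 mm
development: 0.67 × 7.22 × 40 = 193.50 mm
mid-season: 0.68 × 7.47 × 45 = 228.58 mm
late-season: 0.67 × 2.89 × 25 = 48.41 mm
Seasonal total = 501.59 mm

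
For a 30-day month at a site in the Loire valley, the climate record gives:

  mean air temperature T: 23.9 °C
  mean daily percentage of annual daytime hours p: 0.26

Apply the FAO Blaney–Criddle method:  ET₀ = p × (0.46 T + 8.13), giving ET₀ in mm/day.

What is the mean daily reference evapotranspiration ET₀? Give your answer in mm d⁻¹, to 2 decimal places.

ET₀ = 0.26 × (0.46 × 23.9 + 8.13) = 0.26 × 19.124 = 4.9722 mm/d

4.97 mm d⁻¹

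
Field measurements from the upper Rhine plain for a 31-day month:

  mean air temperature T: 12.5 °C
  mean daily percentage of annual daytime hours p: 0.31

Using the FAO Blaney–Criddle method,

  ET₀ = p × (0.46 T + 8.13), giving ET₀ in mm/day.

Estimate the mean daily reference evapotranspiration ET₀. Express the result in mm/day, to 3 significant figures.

4.30 mm/day

ET₀ = 0.31 × (0.46 × 12.5 + 8.13) = 0.31 × 13.880 = 4.3028 mm/d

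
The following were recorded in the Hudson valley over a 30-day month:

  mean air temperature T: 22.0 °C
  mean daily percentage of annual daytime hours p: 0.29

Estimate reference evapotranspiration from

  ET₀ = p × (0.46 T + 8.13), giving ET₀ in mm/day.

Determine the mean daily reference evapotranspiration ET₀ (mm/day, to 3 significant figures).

5.29 mm/day

ET₀ = 0.29 × (0.46 × 22.0 + 8.13) = 0.29 × 18.250 = 5.2925 mm/d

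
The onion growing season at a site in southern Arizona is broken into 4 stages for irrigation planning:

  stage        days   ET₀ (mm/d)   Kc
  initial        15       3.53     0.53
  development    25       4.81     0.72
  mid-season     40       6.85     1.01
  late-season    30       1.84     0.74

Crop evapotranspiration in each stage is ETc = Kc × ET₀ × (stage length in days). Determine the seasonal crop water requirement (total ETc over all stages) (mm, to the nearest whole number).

432 mm

initial: 0.53 × 3.53 × 15 = 28.06 mm
development: 0.72 × 4.81 × 25 = 86.58 mm
mid-season: 1.01 × 6.85 × 40 = 276.74 mm
late-season: 0.74 × 1.84 × 30 = 40.85 mm
Seasonal total = 432.23 mm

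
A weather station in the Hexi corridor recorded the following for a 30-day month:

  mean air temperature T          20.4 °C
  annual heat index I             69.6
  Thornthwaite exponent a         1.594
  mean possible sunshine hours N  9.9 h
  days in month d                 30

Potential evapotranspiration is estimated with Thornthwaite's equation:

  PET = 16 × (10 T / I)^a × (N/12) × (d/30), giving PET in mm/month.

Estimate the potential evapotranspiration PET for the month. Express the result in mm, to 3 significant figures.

10T/I = 10 × 20.4 / 69.6 = 2.9310
(10T/I)^a = 2.9310^1.594 = 5.5517
Uncorrected PET = 16 × 5.5517 = 88.827 mm
Correction = (N/12)(d/30) = (9.9/12)(30/30) = 0.8250
PET = 88.827 × 0.8250 = 73.282 mm/month

73.3 mm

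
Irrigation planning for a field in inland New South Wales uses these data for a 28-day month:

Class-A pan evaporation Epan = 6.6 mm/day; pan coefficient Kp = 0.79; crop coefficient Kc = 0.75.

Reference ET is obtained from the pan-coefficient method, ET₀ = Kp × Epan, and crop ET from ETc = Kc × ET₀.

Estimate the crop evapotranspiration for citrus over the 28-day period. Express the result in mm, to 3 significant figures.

109 mm

ET₀ = 0.79 × 6.6 = 5.2140 mm/d
ETc = Kc × ET₀ = 0.75 × 5.2140 = 3.9105 mm/d
Over 28 days: 3.9105 × 28 = 109.494 mm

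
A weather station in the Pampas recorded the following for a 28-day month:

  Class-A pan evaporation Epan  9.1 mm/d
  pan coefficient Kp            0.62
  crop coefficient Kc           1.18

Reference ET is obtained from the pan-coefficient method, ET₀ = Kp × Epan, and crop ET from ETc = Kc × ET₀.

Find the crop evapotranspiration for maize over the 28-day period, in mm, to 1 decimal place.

ET₀ = 0.62 × 9.1 = 5.6420 mm/d
ETc = Kc × ET₀ = 1.18 × 5.6420 = 6.6576 mm/d
Over 28 days: 6.6576 × 28 = 186.413 mm

186.4 mm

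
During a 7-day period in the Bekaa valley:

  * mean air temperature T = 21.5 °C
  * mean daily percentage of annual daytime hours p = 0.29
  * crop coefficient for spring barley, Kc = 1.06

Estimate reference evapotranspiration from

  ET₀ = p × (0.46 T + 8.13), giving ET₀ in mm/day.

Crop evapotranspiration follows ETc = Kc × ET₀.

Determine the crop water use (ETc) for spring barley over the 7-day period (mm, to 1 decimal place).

38.8 mm

ET₀ = 0.29 × (0.46 × 21.5 + 8.13) = 0.29 × 18.020 = 5.2258 mm/d
ETc = Kc × ET₀ = 1.06 × 5.2258 = 5.5393 mm/d
Over 7 days: 5.5393 × 7 = 38.775 mm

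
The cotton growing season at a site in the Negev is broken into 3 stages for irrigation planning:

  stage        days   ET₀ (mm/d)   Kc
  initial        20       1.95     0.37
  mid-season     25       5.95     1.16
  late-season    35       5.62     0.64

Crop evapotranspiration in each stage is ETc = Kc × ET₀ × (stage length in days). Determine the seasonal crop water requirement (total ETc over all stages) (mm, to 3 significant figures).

313 mm

initial: 0.37 × 1.95 × 20 = 14.43 mm
mid-season: 1.16 × 5.95 × 25 = 172.55 mm
late-season: 0.64 × 5.62 × 35 = 125.89 mm
Seasonal total = 312.87 mm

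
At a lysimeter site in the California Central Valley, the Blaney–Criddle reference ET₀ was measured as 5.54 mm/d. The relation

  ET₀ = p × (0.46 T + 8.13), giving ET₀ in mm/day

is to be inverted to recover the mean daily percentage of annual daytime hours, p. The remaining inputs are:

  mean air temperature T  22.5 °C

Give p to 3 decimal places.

0.300

p = ET₀ / (0.46 T + 8.13) = 5.54 / (0.46 × 22.5 + 8.13) = 5.54 / 18.480 = 0.2998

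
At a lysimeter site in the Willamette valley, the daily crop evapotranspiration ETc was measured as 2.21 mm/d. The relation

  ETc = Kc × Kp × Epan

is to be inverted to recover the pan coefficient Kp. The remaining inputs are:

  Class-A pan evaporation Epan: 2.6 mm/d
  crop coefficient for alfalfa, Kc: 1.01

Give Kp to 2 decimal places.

ETc = Kc × Kp × Epan  ⇒  Kp = ETc / (Kc × Epan)
Kp = 2.21 / (1.01 × 2.6) = 2.21 / 2.626 = 0.8416

0.84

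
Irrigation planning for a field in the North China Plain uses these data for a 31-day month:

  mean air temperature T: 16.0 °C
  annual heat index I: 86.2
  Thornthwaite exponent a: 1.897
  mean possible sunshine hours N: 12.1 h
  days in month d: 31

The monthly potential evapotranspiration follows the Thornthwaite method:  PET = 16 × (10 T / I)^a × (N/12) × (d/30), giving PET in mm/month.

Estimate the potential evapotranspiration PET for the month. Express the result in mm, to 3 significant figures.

10T/I = 10 × 16.0 / 86.2 = 1.8561
(10T/I)^a = 1.8561^1.897 = 3.2325
Uncorrected PET = 16 × 3.2325 = 51.720 mm
Correction = (N/12)(d/30) = (12.1/12)(31/30) = 1.0419
PET = 51.720 × 1.0419 = 53.887 mm/month

53.9 mm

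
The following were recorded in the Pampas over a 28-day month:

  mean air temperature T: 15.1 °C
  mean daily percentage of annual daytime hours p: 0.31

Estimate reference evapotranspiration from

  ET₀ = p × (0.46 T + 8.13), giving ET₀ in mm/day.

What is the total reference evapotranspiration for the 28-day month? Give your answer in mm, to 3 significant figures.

131 mm

ET₀ = 0.31 × (0.46 × 15.1 + 8.13) = 0.31 × 15.076 = 4.6736 mm/d
Monthly total = 4.6736 × 28 = 130.861 mm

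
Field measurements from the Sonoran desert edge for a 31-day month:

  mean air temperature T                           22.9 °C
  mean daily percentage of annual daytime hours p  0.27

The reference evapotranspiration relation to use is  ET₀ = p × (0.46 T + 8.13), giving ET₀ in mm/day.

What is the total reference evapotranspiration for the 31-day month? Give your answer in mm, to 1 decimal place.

ET₀ = 0.27 × (0.46 × 22.9 + 8.13) = 0.27 × 18.664 = 5.0393 mm/d
Monthly total = 5.0393 × 31 = 156.218 mm

156.2 mm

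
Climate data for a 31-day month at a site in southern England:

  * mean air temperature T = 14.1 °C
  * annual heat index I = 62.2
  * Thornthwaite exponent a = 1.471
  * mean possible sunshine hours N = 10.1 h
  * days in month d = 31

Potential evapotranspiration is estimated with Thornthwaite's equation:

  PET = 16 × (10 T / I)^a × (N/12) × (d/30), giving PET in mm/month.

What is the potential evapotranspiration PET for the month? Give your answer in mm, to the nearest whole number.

10T/I = 10 × 14.1 / 62.2 = 2.2669
(10T/I)^a = 2.2669^1.471 = 3.3330
Uncorrected PET = 16 × 3.3330 = 53.328 mm
Correction = (N/12)(d/30) = (10.1/12)(31/30) = 0.8697
PET = 53.328 × 0.8697 = 46.379 mm/month

46 mm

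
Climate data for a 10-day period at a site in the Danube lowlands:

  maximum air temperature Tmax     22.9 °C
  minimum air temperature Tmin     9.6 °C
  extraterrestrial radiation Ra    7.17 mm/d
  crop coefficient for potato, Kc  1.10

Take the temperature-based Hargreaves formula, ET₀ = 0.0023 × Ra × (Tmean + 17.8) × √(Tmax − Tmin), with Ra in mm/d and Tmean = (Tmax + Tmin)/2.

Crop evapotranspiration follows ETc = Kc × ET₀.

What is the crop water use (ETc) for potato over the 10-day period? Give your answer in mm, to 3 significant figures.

Tmean = (22.9 + 9.6)/2 = 16.25 °C
ET₀ = 0.0023 × 7.17 × (16.25 + 17.8) × √13.3 = 0.0023 × 7.17 × 34.05 × 3.6469 = 2.0478 mm/d
ETc = Kc × ET₀ = 1.10 × 2.0478 = 2.2526 mm/d
Over 10 days: 2.2526 × 10 = 22.526 mm

22.5 mm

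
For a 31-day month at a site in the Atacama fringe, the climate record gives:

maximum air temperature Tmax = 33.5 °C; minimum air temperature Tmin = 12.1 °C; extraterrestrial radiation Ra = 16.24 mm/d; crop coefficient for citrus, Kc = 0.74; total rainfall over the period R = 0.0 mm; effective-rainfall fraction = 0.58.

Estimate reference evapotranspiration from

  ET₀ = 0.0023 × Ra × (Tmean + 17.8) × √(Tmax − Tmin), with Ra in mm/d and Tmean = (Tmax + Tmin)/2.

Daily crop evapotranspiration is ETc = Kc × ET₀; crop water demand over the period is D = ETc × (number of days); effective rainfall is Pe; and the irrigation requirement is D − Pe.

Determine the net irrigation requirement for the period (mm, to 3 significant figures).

161 mm

Tmean = (33.5 + 12.1)/2 = 22.80 °C
ET₀ = 0.0023 × 16.24 × (22.80 + 17.8) × √21.4 = 0.0023 × 16.24 × 40.60 × 4.6260 = 7.0153 mm/d
ETc = Kc × ET₀ = 0.74 × 7.0153 = 5.1913 mm/d
Crop demand D = ETc × 31 d = 5.1913 × 31 = 160.930 mm
Pe = 0.58 × 0.0 = 0.000 mm
D − Pe = 160.930 − 0.000 = 160.930 mm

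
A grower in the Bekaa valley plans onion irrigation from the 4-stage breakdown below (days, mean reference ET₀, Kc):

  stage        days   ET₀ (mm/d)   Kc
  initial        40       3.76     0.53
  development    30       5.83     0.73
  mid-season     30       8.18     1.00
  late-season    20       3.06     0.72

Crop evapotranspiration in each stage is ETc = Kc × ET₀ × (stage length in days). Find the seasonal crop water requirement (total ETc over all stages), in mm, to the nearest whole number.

initial: 0.53 × 3.76 × 40 = 79.71 mm
development: 0.73 × 5.83 × 30 = 127.68 mm
mid-season: 1.00 × 8.18 × 30 = 245.40 mm
late-season: 0.72 × 3.06 × 20 = 44.06 mm
Seasonal total = 496.85 mm

497 mm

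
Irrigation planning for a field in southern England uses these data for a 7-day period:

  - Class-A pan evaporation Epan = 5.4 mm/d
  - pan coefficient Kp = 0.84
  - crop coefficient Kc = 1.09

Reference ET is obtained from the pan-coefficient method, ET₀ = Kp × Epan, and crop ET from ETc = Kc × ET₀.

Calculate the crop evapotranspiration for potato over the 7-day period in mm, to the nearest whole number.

ET₀ = 0.84 × 5.4 = 4.5360 mm/d
ETc = Kc × ET₀ = 1.09 × 4.5360 = 4.9442 mm/d
Over 7 days: 4.9442 × 7 = 34.609 mm

35 mm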